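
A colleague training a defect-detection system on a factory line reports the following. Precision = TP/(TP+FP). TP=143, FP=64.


Precision = TP/(TP+FP)
= 143/(143+64)
= 143/207 = 69.08%

69.08%


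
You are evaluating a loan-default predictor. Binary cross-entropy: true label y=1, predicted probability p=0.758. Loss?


BCE = -[y·ln(p) + (1-y)·ln(1-p)]
= -1·ln(0.758) - 0
= -ln(0.758) = 0.2771

0.2771


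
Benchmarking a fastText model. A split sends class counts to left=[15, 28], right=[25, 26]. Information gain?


Parent = [40, 54], H_parent = 0.9839
H_left = 0.933 (n=43), H_right = 0.9997 (n=51)
H_children = (43/94)·0.933 + (51/94)·0.9997 = 0.9692
IG = 0.9839 - 0.9692 = 0.0147

0.0147


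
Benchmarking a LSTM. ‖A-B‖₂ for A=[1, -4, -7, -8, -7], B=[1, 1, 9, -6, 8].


d = √((1-1)² + (-4-1)² + (-7-9)² + (-8+ 6)² + (-7-8)²)
  = √(0 + 25 + 256 + 4 + 225)
  = √510 = 22.5832

22.5832


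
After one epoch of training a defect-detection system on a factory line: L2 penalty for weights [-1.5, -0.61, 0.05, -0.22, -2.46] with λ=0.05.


‖w‖₂² = (-1.5)² + (-0.61)² + (0.05)² + (-0.22)² + (-2.46)²
     = 2.25 + 0.3721 + 0.0025 + 0.0484 + 6.0516
     = 8.7246
λ·‖w‖₂² = 0.05·8.7246 = 0.43623

0.43623


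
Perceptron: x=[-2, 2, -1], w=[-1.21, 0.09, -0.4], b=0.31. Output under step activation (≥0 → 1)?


z = (-2)·(-1.21) + (2)·(0.09) + (-1)·(-0.4) + 0.31
  = 3.31
step(z) = 1 (z≥0)

1


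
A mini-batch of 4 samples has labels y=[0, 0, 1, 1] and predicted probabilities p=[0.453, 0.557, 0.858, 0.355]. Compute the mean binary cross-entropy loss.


L[0] = -ln(1-0.453) = -ln(0.547) = 0.6033
L[1] = -ln(1-0.557) = -ln(0.443) = 0.8142
L[2] = -ln(0.858) = 0.1532
L[3] = -ln(0.355) = 1.0356
mean = (0.6033 + 0.8142 + 0.1532 + 1.0356)/4 = 0.6516

0.6516


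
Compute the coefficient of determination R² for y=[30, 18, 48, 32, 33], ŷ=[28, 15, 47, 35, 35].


ȳ = 32.2
SS_res = Σ(y-ŷ)² = 27
SS_tot = Σ(y-ȳ)² = 456.8
R² = 1 - SS_res/SS_tot = 1 - 0.0591 = 0.9409

0.9409


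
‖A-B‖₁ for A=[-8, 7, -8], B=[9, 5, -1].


d = |-8-9| + |7-5| + |-8+ 1|
  = 17 + 2 + 7
  = 26

26


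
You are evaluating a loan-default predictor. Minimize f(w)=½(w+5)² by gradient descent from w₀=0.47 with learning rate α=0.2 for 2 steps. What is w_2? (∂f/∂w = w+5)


step 1: grad = 0.47+5 = 5.47; w = 0.47 - 0.2·(5.47) = -0.624
step 2: grad = -0.624+5 = 4.376; w = -0.624 - 0.2·(4.376) = -1.4992

-1.4992


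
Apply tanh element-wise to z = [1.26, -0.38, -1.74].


tanh(1.26) = 0.8511
tanh(-0.38) = -0.3627
tanh(-1.74) = -0.9402
result = [0.8511, -0.3627, -0.9402]

[0.8511, -0.3627, -0.9402]


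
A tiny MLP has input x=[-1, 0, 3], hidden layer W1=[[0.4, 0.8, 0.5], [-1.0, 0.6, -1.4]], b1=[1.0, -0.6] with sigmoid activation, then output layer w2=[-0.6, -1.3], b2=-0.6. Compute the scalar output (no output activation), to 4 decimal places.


z1[0] = (0.4)·(-1) + (0.8)·(0) + (0.5)·(3) + 1.0 = 2.1
z1[1] = (-1.0)·(-1) + (0.6)·(0) + (-1.4)·(3) - 0.6 = -3.8
h = sigmoid(z1) = [0.8909, 0.0219]
output = (-0.6)·(0.8909) + (-1.3)·(0.0219) - 0.6 = -1.163

-1.163


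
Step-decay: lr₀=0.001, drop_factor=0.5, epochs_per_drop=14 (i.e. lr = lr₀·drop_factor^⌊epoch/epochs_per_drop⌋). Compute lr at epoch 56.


n_drops = ⌊56/14⌋ = 4
lr = 0.001·0.5^4 = 0.001·0.0625 = 0.0000625

0.0000625


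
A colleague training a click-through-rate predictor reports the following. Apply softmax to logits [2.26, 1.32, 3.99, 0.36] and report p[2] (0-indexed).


Exponentials: e^2.26=9.5831, e^1.32=3.7434, e^3.99=54.0549, e^0.36=1.4333
Sum = 68.8147
Softmax = [0.1393, 0.0544, 0.7855, 0.0208]
p[2] = 54.0549/68.8147 = 0.7855

0.7855


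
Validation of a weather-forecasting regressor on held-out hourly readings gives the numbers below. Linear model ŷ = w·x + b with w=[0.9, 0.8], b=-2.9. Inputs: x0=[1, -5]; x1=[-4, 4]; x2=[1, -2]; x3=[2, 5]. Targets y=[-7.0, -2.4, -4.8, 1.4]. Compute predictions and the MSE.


ŷ0 = (0.9)·(1) + (0.8)·(-5) - 2.9 = -6.0
ŷ1 = (0.9)·(-4) + (0.8)·(4) - 2.9 = -3.3
ŷ2 = (0.9)·(1) + (0.8)·(-2) - 2.9 = -3.6
ŷ3 = (0.9)·(2) + (0.8)·(5) - 2.9 = 2.9
errors² = [1.0, 0.81, 1.44, 2.25]
MSE = 5.5000/4 = 1.375

1.375


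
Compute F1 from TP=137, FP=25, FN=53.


Precision = 137/162 = 0.8457
Recall = 137/190 = 0.7211
F1 = 2·P·R/(P+R) = 2·TP/(2·TP+FP+FN) = 274/(274+25+53) = 274/352 = 0.7784

0.7784


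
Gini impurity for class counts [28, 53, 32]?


Probabilities: [28/113, 53/113, 32/113] ≈ [0.2478, 0.469, 0.2832]
Σpᵢ² = (784 + 2809 + 1024)/113² = 4617/12769
Gini = 1 - Σpᵢ² = 1 - 4617/12769 = 0.6384

0.6384


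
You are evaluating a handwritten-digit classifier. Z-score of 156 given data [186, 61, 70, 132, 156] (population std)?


μ = 121, σ = 48.5222
z = (156 - 121)/48.5222 = 0.7213

0.7213


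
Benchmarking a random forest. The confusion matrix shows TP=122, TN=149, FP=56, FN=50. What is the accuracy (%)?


Accuracy = (TP+TN)/(TP+TN+FP+FN)
= (122+149)/(377)
= 271/377 = 71.88%

71.88%


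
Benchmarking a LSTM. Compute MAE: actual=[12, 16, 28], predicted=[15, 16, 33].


Absolute errors: |12-15|=3, |16-16|=0, |28-33|=5
Sum = 8
MAE = 8/3 = 8/3

8/3


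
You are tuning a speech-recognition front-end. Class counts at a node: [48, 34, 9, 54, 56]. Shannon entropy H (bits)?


Probabilities: [48/201, 34/201, 9/201, 54/201, 56/201] ≈ [0.2388, 0.1692, 0.0448, 0.2687, 0.2786]
H = -((48/201)·log₂(48/201) + (34/201)·log₂(34/201) + (9/201)·log₂(9/201) + (54/201)·log₂(54/201) + (56/201)·log₂(56/201))
  = 2.1508 bits

2.1508 bits


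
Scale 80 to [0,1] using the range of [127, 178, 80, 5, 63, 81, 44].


min=5, max=178
(80-5)/(178-5) = 75/173 = 0.4335

0.4335


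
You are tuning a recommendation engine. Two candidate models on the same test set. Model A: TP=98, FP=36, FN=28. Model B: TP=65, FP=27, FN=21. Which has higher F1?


Model A: P=98/134=0.7313, R=98/126=0.7778, F1=2PR/(P+R)=2TP/(2TP+FP+FN)=196/260=0.7538
Model B: P=65/92=0.7065, R=65/86=0.7558, F1=2PR/(P+R)=2TP/(2TP+FP+FN)=130/178=0.7303
0.7538 > 0.7303 → Model A

Model A


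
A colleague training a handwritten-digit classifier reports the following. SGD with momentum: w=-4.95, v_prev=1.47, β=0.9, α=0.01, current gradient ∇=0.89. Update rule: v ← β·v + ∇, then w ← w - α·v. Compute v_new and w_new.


v_new = 0.9·1.47 + 0.89 = 1.323 + 0.89 = 2.213
w_new = -4.95 - 0.01·2.213 = -4.95 - 0.02213 = -4.97213

v_new=2.213, w_new=-4.97213


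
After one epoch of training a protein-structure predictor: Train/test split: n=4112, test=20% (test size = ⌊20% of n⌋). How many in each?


Test = ⌊4112·20/100⌋ = 822
Train = 4112 - 822 = 3290

Train: 3290, Test: 822


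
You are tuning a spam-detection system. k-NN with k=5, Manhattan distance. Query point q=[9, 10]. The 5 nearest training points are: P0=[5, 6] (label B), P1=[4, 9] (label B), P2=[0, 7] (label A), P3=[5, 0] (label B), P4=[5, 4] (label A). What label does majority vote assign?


d(q,P0) = 8  (label B)
d(q,P1) = 6  (label B)
d(q,P2) = 12  (label A)
d(q,P3) = 14  (label B)
d(q,P4) = 10  (label A)
Votes: A=2, B=3
Majority → B

B


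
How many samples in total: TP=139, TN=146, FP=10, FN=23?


Total = TP + TN + FP + FN
= 139 + 146 + 10 + 23
= 318
(Predicted positive: 149, predicted negative: 169)

318


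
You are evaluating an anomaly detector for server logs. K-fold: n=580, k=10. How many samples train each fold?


Fold size = 580/10 = 58
Training per fold = 580 - 58 = 522

522


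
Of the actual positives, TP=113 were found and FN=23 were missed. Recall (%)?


Recall = TP/(TP+FN)
= 113/(113+23)
= 113/136 = 83.09%

83.09%


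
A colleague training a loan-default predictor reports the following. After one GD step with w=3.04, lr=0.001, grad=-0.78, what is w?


w_new = w - α·∇
= 3.04 - 0.001·-0.78
= 3.04 + 0.00078
= 3.04078

3.04078


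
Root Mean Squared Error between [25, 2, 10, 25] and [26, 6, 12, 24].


MSE = 22/4 = 5.5
RMSE = √(22/4) = 2.3452

2.3452


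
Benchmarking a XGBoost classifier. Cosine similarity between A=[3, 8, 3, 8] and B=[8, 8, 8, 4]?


A·B = 3·8 + 8·8 + 3·8 + 8·4 = 144
‖A‖ = √146 = 12.083, ‖B‖ = √208 = 14.4222
cos = 144/(√146·√208) = 144/√30368 = 0.8263

0.8263


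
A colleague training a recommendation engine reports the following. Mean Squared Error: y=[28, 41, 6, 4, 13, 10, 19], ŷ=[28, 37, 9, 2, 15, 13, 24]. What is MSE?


Squared errors: (28-28)²=0, (41-37)²=16, (6-9)²=9, (4-2)²=4, (13-15)²=4, (10-13)²=9, (19-24)²=25
Sum = 67
MSE = 67/7 = 67/7

67/7


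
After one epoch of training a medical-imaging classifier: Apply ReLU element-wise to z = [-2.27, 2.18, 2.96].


ReLU(-2.27) = max(0, -2.27) = 0.0
ReLU(2.18) = max(0, 2.18) = 2.18
ReLU(2.96) = max(0, 2.96) = 2.96
result = [0.0, 2.18, 2.96]

[0.0, 2.18, 2.96]


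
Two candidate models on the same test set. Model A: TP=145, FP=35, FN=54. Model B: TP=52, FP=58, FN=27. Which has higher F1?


Model A: P=145/180=0.8056, R=145/199=0.7286, F1=2PR/(P+R)=2TP/(2TP+FP+FN)=290/379=0.7652
Model B: P=52/110=0.4727, R=52/79=0.6582, F1=2PR/(P+R)=2TP/(2TP+FP+FN)=104/189=0.5503
0.7652 > 0.5503 → Model A

Model A


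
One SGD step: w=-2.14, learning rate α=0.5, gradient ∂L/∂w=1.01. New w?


w_new = w - α·∇
= -2.14 - 0.5·1.01
= -2.14 - 0.505
= -2.645

-2.645


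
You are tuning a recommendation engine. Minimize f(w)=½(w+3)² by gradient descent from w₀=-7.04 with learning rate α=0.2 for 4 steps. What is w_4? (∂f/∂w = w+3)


step 1: grad = -7.04+3 = -4.04; w = -7.04 - 0.2·(-4.04) = -6.232
step 2: grad = -6.232+3 = -3.232; w = -6.232 - 0.2·(-3.232) = -5.5856
step 3: grad = -5.5856+3 = -2.5856; w = -5.5856 - 0.2·(-2.5856) = -5.06848
step 4: grad = -5.06848+3 = -2.06848; w = -5.06848 - 0.2·(-2.06848) = -4.654784

-4.654784


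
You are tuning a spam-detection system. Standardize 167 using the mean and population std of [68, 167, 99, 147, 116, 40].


μ = 106.1667, σ = 43.4949
z = (167 - 106.1667)/43.4949 = 1.3986

1.3986


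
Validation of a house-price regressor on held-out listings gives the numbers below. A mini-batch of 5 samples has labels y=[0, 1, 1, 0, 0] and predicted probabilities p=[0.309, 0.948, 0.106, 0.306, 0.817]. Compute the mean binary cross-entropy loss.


L[0] = -ln(1-0.309) = -ln(0.691) = 0.3696
L[1] = -ln(0.948) = 0.0534
L[2] = -ln(0.106) = 2.2443
L[3] = -ln(1-0.306) = -ln(0.694) = 0.3653
L[4] = -ln(1-0.817) = -ln(0.183) = 1.6983
mean = (0.3696 + 0.0534 + 2.2443 + 0.3653 + 1.6983)/5 = 0.9462

0.9462


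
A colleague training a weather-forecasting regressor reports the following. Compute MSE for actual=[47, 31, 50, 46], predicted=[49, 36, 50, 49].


Squared errors: (47-49)²=4, (31-36)²=25, (50-50)²=0, (46-49)²=9
Sum = 38
MSE = 38/4 = 19/2

19/2


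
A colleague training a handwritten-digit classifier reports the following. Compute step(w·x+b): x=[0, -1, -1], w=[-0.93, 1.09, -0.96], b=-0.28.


z = (0)·(-0.93) + (-1)·(1.09) + (-1)·(-0.96) - 0.28
  = -0.41
step(z) = 0 (z<0)

0


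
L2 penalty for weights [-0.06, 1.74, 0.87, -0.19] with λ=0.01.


‖w‖₂² = (-0.06)² + (1.74)² + (0.87)² + (-0.19)²
     = 0.0036 + 3.0276 + 0.7569 + 0.0361
     = 3.8242
λ·‖w‖₂² = 0.01·3.8242 = 0.038242

0.038242


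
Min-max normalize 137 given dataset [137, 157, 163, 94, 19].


min=19, max=163
(137-19)/(163-19) = 118/144 = 0.8194

0.8194


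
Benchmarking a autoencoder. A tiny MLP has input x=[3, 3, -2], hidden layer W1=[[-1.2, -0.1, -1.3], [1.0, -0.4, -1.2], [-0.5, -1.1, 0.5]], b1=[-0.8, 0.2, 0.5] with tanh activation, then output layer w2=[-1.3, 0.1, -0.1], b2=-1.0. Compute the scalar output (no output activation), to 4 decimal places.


z1[0] = (-1.2)·(3) + (-0.1)·(3) + (-1.3)·(-2) - 0.8 = -2.1
z1[1] = (1.0)·(3) + (-0.4)·(3) + (-1.2)·(-2) + 0.2 = 4.4
z1[2] = (-0.5)·(3) + (-1.1)·(3) + (0.5)·(-2) + 0.5 = -5.3
h = tanh(z1) = [-0.9705, 0.9997, -1.0]
output = (-1.3)·(-0.9705) + (0.1)·(0.9997) + (-0.1)·(-1.0) - 1.0 = 0.4616

0.4616


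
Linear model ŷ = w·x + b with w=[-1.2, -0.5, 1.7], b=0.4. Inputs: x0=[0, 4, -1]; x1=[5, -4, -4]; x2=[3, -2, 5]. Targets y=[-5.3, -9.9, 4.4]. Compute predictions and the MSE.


ŷ0 = (-1.2)·(0) + (-0.5)·(4) + (1.7)·(-1) + 0.4 = -3.3
ŷ1 = (-1.2)·(5) + (-0.5)·(-4) + (1.7)·(-4) + 0.4 = -10.4
ŷ2 = (-1.2)·(3) + (-0.5)·(-2) + (1.7)·(5) + 0.4 = 6.3
errors² = [4.0, 0.25, 3.61]
MSE = 7.8600/3 = 2.62

2.62


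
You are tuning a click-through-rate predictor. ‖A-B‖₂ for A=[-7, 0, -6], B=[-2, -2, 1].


d = √((-7+ 2)² + (0+ 2)² + (-6-1)²)
  = √(25 + 4 + 49)
  = √78 = 8.8318

8.8318


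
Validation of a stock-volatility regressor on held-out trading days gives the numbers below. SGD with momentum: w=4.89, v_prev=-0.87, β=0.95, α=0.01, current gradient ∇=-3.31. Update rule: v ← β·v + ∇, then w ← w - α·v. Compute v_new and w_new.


v_new = 0.95·-0.87 - 3.31 = -0.8265 - 3.31 = -4.1365
w_new = 4.89 - 0.01·-4.1365 = 4.89 + 0.041365 = 4.931365

v_new=-4.1365, w_new=4.931365


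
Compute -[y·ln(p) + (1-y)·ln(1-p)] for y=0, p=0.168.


BCE = -[y·ln(p) + (1-y)·ln(1-p)]
= -0 - 1·ln(1-0.168)
= -ln(0.832) = 0.1839

0.1839


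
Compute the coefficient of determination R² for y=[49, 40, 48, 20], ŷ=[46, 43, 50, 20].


ȳ = 39.25
SS_res = Σ(y-ŷ)² = 22
SS_tot = Σ(y-ȳ)² = 542.75
R² = 1 - SS_res/SS_tot = 1 - 0.0405 = 0.9595

0.9595


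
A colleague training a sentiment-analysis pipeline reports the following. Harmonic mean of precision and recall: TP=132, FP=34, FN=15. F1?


Precision = 132/166 = 0.7952
Recall = 132/147 = 0.898
F1 = 2·P·R/(P+R) = 2·TP/(2·TP+FP+FN) = 264/(264+34+15) = 264/313 = 0.8435

0.8435


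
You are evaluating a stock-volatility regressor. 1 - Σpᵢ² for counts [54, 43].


Probabilities: [54/97, 43/97] ≈ [0.5567, 0.4433]
Σpᵢ² = (2916 + 1849)/97² = 4765/9409
Gini = 1 - Σpᵢ² = 1 - 4765/9409 = 0.4936

0.4936


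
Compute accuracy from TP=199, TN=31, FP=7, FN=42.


Accuracy = (TP+TN)/(TP+TN+FP+FN)
= (199+31)/(279)
= 230/279 = 82.44%

82.44%


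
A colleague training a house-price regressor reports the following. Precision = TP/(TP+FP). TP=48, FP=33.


Precision = TP/(TP+FP)
= 48/(48+33)
= 48/81 = 59.26%

59.26%


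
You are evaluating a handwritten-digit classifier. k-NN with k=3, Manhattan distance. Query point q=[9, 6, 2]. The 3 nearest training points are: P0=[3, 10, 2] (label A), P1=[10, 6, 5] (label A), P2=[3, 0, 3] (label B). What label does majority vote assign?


d(q,P0) = 10  (label A)
d(q,P1) = 4  (label A)
d(q,P2) = 13  (label B)
Votes: A=2, B=1
Majority → A

A


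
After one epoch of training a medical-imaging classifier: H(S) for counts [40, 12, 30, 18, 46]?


Probabilities: [40/146, 12/146, 30/146, 18/146, 46/146] ≈ [0.274, 0.0822, 0.2055, 0.1233, 0.3151]
H = -((40/146)·log₂(40/146) + (12/146)·log₂(12/146) + (30/146)·log₂(30/146) + (18/146)·log₂(18/146) + (46/146)·log₂(46/146))
  = 2.1744 bits

2.1744 bits


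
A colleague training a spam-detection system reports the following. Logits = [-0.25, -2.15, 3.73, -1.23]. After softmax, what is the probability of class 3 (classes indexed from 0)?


Exponentials: e^-0.25=0.7788, e^-2.15=0.1165, e^3.73=41.6791, e^-1.23=0.2923
Sum = 42.8667
Softmax = [0.0182, 0.0027, 0.9723, 0.0068]
p[3] = 0.2923/42.8667 = 0.0068

0.0068


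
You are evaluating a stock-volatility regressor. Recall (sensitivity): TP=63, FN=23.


Recall = TP/(TP+FN)
= 63/(63+23)
= 63/86 = 73.26%

73.26%


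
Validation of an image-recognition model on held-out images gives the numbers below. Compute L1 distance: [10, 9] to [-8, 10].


d = |10+ 8| + |9-10|
  = 18 + 1
  = 19

19


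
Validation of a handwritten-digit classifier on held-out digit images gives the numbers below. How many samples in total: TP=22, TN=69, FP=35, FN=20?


Total = TP + TN + FP + FN
= 22 + 69 + 35 + 20
= 146
(Predicted positive: 57, predicted negative: 89)

146


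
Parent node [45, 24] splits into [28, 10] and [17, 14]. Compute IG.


Parent = [45, 24], H_parent = 0.9321
H_left = 0.8315 (n=38), H_right = 0.9932 (n=31)
H_children = (38/69)·0.8315 + (31/69)·0.9932 = 0.9041
IG = 0.9321 - 0.9041 = 0.028

0.028


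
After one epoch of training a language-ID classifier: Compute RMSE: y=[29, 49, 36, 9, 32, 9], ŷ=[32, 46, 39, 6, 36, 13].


MSE = 68/6 = 11.3333
RMSE = √(68/6) = 3.3665

3.3665


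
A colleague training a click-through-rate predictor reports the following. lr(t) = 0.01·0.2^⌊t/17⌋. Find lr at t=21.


n_drops = ⌊21/17⌋ = 1
lr = 0.01·0.2^1 = 0.01·0.2 = 0.002

0.002


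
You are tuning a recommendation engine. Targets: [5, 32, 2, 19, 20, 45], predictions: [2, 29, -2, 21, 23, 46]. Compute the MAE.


Absolute errors: |5-2|=3, |32-29|=3, |2+ 2|=4, |19-21|=2, |20-23|=3, |45-46|=1
Sum = 16
MAE = 16/6 = 8/3

8/3


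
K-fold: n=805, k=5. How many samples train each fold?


Fold size = 805/5 = 161
Training per fold = 805 - 161 = 644

644


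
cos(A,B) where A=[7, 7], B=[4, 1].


A·B = 7·4 + 7·1 = 35
‖A‖ = √98 = 9.8995, ‖B‖ = √17 = 4.1231
cos = 35/(√98·√17) = 35/√1666 = 0.8575

0.8575


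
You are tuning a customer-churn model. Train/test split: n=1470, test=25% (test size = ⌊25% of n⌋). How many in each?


Test = ⌊1470·25/100⌋ = 367
Train = 1470 - 367 = 1103

Train: 1103, Test: 367


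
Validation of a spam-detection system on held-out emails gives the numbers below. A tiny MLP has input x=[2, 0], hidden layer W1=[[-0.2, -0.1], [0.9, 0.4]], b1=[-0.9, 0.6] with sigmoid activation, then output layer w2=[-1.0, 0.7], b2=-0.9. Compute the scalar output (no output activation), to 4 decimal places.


z1[0] = (-0.2)·(2) + (-0.1)·(0) - 0.9 = -1.3
z1[1] = (0.9)·(2) + (0.4)·(0) + 0.6 = 2.4
h = sigmoid(z1) = [0.2142, 0.9168]
output = (-1.0)·(0.2142) + (0.7)·(0.9168) - 0.9 = -0.4724

-0.4724


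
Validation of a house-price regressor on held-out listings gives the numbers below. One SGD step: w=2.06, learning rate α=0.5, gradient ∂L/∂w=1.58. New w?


w_new = w - α·∇
= 2.06 - 0.5·1.58
= 2.06 - 0.79
= 1.27

1.27


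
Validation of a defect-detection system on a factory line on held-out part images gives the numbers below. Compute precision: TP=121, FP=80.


Precision = TP/(TP+FP)
= 121/(121+80)
= 121/201 = 60.2%

60.2%


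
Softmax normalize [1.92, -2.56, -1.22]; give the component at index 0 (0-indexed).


Exponentials: e^1.92=6.821, e^-2.56=0.0773, e^-1.22=0.2952
Sum = 7.1935
Softmax = [0.9482, 0.0107, 0.041]
p[0] = 6.821/7.1935 = 0.9482

0.9482


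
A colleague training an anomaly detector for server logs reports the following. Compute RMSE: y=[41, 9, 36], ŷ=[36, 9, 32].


MSE = 41/3 = 13.6667
RMSE = √(41/3) = 3.6968

3.6968


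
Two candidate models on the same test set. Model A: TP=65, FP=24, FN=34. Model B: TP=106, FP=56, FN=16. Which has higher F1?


Model A: P=65/89=0.7303, R=65/99=0.6566, F1=2PR/(P+R)=2TP/(2TP+FP+FN)=130/188=0.6915
Model B: P=106/162=0.6543, R=106/122=0.8689, F1=2PR/(P+R)=2TP/(2TP+FP+FN)=212/284=0.7465
0.6915 < 0.7465 → Model B

Model B


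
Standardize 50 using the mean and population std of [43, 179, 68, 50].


μ = 85, σ = 55.0318
z = (50 - 85)/55.0318 = -0.636

-0.636


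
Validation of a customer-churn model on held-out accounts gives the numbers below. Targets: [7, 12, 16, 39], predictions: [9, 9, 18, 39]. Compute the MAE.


Absolute errors: |7-9|=2, |12-9|=3, |16-18|=2, |39-39|=0
Sum = 7
MAE = 7/4 = 7/4

7/4


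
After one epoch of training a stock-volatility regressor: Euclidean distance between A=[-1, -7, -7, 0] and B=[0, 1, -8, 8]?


d = √((-1-0)² + (-7-1)² + (-7+ 8)² + (0-8)²)
  = √(1 + 64 + 1 + 64)
  = √130 = 11.4018

11.4018


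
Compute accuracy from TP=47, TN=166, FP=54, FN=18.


Accuracy = (TP+TN)/(TP+TN+FP+FN)
= (47+166)/(285)
= 213/285 = 74.74%

74.74%


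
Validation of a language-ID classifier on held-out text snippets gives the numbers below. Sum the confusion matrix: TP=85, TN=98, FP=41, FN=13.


Total = TP + TN + FP + FN
= 85 + 98 + 41 + 13
= 237
(Predicted positive: 126, predicted negative: 111)

237


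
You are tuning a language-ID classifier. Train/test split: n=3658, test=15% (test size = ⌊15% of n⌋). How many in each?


Test = ⌊3658·15/100⌋ = 548
Train = 3658 - 548 = 3110

Train: 3110, Test: 548


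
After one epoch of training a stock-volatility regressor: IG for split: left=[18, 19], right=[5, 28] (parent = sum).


Parent = [23, 47], H_parent = 0.9135
H_left = 0.9995 (n=37), H_right = 0.6136 (n=33)
H_children = (37/70)·0.9995 + (33/70)·0.6136 = 0.8176
IG = 0.9135 - 0.8176 = 0.0959

0.0959


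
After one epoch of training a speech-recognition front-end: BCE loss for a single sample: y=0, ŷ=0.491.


BCE = -[y·ln(p) + (1-y)·ln(1-p)]
= -0 - 1·ln(1-0.491)
= -ln(0.509) = 0.6753

0.6753


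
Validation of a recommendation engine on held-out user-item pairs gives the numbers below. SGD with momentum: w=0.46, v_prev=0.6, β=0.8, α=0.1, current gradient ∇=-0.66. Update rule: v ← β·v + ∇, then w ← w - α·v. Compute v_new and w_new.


v_new = 0.8·0.6 - 0.66 = 0.48 - 0.66 = -0.18
w_new = 0.46 - 0.1·-0.18 = 0.46 + 0.018 = 0.478

v_new=-0.18, w_new=0.478


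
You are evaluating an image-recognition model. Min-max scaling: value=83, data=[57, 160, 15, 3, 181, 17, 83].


min=3, max=181
(83-3)/(181-3) = 80/178 = 0.4494

0.4494


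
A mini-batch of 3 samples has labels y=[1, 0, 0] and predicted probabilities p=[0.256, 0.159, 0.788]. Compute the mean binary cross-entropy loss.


L[0] = -ln(0.256) = 1.3626
L[1] = -ln(1-0.159) = -ln(0.841) = 0.1732
L[2] = -ln(1-0.788) = -ln(0.212) = 1.5512
mean = (1.3626 + 0.1732 + 1.5512)/3 = 1.029

1.029


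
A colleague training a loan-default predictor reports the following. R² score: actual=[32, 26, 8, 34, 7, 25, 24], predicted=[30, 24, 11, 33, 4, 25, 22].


ȳ = 22.2857
SS_res = Σ(y-ŷ)² = 31
SS_tot = Σ(y-ȳ)² = 693.43
R² = 1 - SS_res/SS_tot = 1 - 0.0447 = 0.9553

0.9553


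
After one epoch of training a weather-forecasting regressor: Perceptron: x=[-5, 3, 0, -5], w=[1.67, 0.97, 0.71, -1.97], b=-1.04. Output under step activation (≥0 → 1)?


z = (-5)·(1.67) + (3)·(0.97) + (0)·(0.71) + (-5)·(-1.97) - 1.04
  = 3.37
step(z) = 1 (z≥0)

1


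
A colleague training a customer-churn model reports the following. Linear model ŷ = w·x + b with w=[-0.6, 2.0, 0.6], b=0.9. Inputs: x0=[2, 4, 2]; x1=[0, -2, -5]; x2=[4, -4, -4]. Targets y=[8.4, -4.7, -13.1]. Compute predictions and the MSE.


ŷ0 = (-0.6)·(2) + (2.0)·(4) + (0.6)·(2) + 0.9 = 8.9
ŷ1 = (-0.6)·(0) + (2.0)·(-2) + (0.6)·(-5) + 0.9 = -6.1
ŷ2 = (-0.6)·(4) + (2.0)·(-4) + (0.6)·(-4) + 0.9 = -11.9
errors² = [0.25, 1.96, 1.44]
MSE = 3.6500/3 = 1.2167

1.2167


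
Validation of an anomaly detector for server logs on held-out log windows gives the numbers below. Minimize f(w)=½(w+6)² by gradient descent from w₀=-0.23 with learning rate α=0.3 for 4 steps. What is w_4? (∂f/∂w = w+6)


step 1: grad = -0.23+6 = 5.77; w = -0.23 - 0.3·(5.77) = -1.961
step 2: grad = -1.961+6 = 4.039; w = -1.961 - 0.3·(4.039) = -3.1727
step 3: grad = -3.1727+6 = 2.8273; w = -3.1727 - 0.3·(2.8273) = -4.02089
step 4: grad = -4.02089+6 = 1.97911; w = -4.02089 - 0.3·(1.97911) = -4.614623

-4.614623


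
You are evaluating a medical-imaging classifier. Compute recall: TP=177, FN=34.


Recall = TP/(TP+FN)
= 177/(177+34)
= 177/211 = 83.89%

83.89%


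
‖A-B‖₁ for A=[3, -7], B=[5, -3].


d = |3-5| + |-7+ 3|
  = 2 + 4
  = 6

6


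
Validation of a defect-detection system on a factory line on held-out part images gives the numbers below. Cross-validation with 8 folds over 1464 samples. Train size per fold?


Fold size = 1464/8 = 183
Training per fold = 1464 - 183 = 1281

1281


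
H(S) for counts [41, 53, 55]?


Probabilities: [41/149, 53/149, 55/149] ≈ [0.2752, 0.3557, 0.3691]
H = -((41/149)·log₂(41/149) + (53/149)·log₂(53/149) + (55/149)·log₂(55/149))
  = 1.5734 bits

1.5734 bits


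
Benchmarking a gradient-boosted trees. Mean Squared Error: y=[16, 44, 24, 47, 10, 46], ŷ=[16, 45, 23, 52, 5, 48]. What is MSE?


Squared errors: (16-16)²=0, (44-45)²=1, (24-23)²=1, (47-52)²=25, (10-5)²=25, (46-48)²=4
Sum = 56
MSE = 56/6 = 28/3

28/3


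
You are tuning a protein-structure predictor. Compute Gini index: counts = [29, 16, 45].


Probabilities: [29/90, 16/90, 45/90] ≈ [0.3222, 0.1778, 0.5]
Σpᵢ² = (841 + 256 + 2025)/90² = 3122/8100
Gini = 1 - Σpᵢ² = 1 - 3122/8100 = 0.6146

0.6146


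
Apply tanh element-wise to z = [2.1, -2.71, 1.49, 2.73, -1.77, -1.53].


tanh(2.1) = 0.9705
tanh(-2.71) = -0.9912
tanh(1.49) = 0.9033
tanh(2.73) = 0.9915
tanh(-1.77) = -0.9436
tanh(-1.53) = -0.9104
result = [0.9705, -0.9912, 0.9033, 0.9915, -0.9436, -0.9104]

[0.9705, -0.9912, 0.9033, 0.9915, -0.9436, -0.9104]


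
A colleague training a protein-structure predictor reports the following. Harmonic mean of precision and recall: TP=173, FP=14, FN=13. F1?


Precision = 173/187 = 0.9251
Recall = 173/186 = 0.9301
F1 = 2·P·R/(P+R) = 2·TP/(2·TP+FP+FN) = 346/(346+14+13) = 346/373 = 0.9276

0.9276


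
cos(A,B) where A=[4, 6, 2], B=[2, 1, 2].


A·B = 4·2 + 6·1 + 2·2 = 18
‖A‖ = √56 = 7.4833, ‖B‖ = √9 = 3
cos = 18/(√56·√9) = 18/√504 = 0.8018

0.8018


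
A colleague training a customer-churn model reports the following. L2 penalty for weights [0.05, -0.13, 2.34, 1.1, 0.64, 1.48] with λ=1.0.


‖w‖₂² = (0.05)² + (-0.13)² + (2.34)² + (1.1)² + (0.64)² + (1.48)²
     = 0.0025 + 0.0169 + 5.4756 + 1.21 + 0.4096 + 2.1904
     = 9.305
λ·‖w‖₂² = 1.0·9.305 = 9.305

9.305


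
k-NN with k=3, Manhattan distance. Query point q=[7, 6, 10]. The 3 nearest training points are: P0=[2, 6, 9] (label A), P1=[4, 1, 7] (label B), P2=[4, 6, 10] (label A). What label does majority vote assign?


d(q,P0) = 6  (label A)
d(q,P1) = 11  (label B)
d(q,P2) = 3  (label A)
Votes: A=2, B=1
Majority → A

A


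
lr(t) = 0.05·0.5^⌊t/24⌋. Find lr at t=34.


n_drops = ⌊34/24⌋ = 1
lr = 0.05·0.5^1 = 0.05·0.5 = 0.025

0.025


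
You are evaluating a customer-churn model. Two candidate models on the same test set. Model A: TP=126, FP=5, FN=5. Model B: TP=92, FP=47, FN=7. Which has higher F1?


Model A: P=126/131=0.9618, R=126/131=0.9618, F1=2PR/(P+R)=2TP/(2TP+FP+FN)=252/262=0.9618
Model B: P=92/139=0.6619, R=92/99=0.9293, F1=2PR/(P+R)=2TP/(2TP+FP+FN)=184/238=0.7731
0.9618 > 0.7731 → Model A

Model A


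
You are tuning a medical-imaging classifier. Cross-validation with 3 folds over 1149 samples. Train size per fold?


Fold size = 1149/3 = 383
Training per fold = 1149 - 383 = 766

766


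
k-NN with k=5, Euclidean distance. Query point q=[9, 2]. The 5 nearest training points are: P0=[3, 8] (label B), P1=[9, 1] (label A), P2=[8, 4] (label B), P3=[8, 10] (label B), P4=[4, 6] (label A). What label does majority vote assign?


d(q,P0) = 8.4853  (label B)
d(q,P1) = 1.0  (label A)
d(q,P2) = 2.2361  (label B)
d(q,P3) = 8.0623  (label B)
d(q,P4) = 6.4031  (label A)
Votes: A=2, B=3
Majority → B

B


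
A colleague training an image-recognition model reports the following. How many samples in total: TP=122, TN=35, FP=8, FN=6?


Total = TP + TN + FP + FN
= 122 + 35 + 8 + 6
= 171
(Predicted positive: 130, predicted negative: 41)

171


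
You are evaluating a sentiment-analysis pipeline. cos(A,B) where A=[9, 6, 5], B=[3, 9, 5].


A·B = 9·3 + 6·9 + 5·5 = 106
‖A‖ = √142 = 11.9164, ‖B‖ = √115 = 10.7238
cos = 106/(√142·√115) = 106/√16330 = 0.8295

0.8295


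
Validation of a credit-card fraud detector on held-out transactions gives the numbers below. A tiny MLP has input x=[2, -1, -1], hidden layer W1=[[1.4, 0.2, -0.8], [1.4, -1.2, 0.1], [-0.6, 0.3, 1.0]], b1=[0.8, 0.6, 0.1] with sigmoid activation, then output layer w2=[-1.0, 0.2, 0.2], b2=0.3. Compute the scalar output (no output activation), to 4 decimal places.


z1[0] = (1.4)·(2) + (0.2)·(-1) + (-0.8)·(-1) + 0.8 = 4.2
z1[1] = (1.4)·(2) + (-1.2)·(-1) + (0.1)·(-1) + 0.6 = 4.5
z1[2] = (-0.6)·(2) + (0.3)·(-1) + (1.0)·(-1) + 0.1 = -2.4
h = sigmoid(z1) = [0.9852, 0.989, 0.0832]
output = (-1.0)·(0.9852) + (0.2)·(0.989) + (0.2)·(0.0832) + 0.3 = -0.4708

-0.4708


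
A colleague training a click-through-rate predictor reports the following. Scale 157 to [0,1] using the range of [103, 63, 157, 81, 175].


min=63, max=175
(157-63)/(175-63) = 94/112 = 0.8393

0.8393


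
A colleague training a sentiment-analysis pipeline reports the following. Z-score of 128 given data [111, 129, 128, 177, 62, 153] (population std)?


μ = 126.6667, σ = 35.7336
z = (128 - 126.6667)/35.7336 = 0.0373

0.0373


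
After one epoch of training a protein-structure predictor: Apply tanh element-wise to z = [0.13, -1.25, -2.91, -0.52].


tanh(0.13) = 0.1293
tanh(-1.25) = -0.8483
tanh(-2.91) = -0.9941
tanh(-0.52) = -0.4777
result = [0.1293, -0.8483, -0.9941, -0.4777]

[0.1293, -0.8483, -0.9941, -0.4777]


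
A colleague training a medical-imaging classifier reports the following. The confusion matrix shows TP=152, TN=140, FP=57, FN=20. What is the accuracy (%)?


Accuracy = (TP+TN)/(TP+TN+FP+FN)
= (152+140)/(369)
= 292/369 = 79.13%

79.13%


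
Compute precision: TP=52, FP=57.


Precision = TP/(TP+FP)
= 52/(52+57)
= 52/109 = 47.71%

47.71%


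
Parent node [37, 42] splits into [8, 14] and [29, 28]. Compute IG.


Parent = [37, 42], H_parent = 0.9971
H_left = 0.9457 (n=22), H_right = 0.9998 (n=57)
H_children = (22/79)·0.9457 + (57/79)·0.9998 = 0.9847
IG = 0.9971 - 0.9847 = 0.0124

0.0124


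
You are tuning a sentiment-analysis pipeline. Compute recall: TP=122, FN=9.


Recall = TP/(TP+FN)
= 122/(122+9)
= 122/131 = 93.13%

93.13%


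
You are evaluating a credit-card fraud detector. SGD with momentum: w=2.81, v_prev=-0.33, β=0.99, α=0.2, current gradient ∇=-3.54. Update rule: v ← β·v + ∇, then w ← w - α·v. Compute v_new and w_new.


v_new = 0.99·-0.33 - 3.54 = -0.3267 - 3.54 = -3.8667
w_new = 2.81 - 0.2·-3.8667 = 2.81 + 0.77334 = 3.58334

v_new=-3.8667, w_new=3.58334


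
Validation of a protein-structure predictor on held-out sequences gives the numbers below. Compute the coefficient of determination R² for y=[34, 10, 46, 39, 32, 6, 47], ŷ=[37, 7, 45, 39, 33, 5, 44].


ȳ = 30.5714
SS_res = Σ(y-ŷ)² = 30
SS_tot = Σ(y-ȳ)² = 1619.71
R² = 1 - SS_res/SS_tot = 1 - 0.0185 = 0.9815

0.9815


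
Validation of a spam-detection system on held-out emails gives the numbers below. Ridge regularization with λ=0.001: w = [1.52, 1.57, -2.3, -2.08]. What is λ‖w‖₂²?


‖w‖₂² = (1.52)² + (1.57)² + (-2.3)² + (-2.08)²
     = 2.3104 + 2.4649 + 5.29 + 4.3264
     = 14.3917
λ·‖w‖₂² = 0.001·14.3917 = 0.014392

0.014392


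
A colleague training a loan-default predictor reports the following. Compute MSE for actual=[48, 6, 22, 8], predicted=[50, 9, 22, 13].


Squared errors: (48-50)²=4, (6-9)²=9, (22-22)²=0, (8-13)²=25
Sum = 38
MSE = 38/4 = 19/2

19/2


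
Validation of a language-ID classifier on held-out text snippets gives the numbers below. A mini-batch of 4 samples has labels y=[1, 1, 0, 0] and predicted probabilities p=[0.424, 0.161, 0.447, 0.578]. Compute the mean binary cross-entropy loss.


L[0] = -ln(0.424) = 0.858
L[1] = -ln(0.161) = 1.8264
L[2] = -ln(1-0.447) = -ln(0.553) = 0.5924
L[3] = -ln(1-0.578) = -ln(0.422) = 0.8627
mean = (0.858 + 1.8264 + 0.5924 + 0.8627)/4 = 1.0349

1.0349


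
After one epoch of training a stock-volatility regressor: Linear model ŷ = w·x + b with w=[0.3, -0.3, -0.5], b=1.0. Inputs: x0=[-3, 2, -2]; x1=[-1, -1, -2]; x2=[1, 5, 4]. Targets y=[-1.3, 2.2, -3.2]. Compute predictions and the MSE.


ŷ0 = (0.3)·(-3) + (-0.3)·(2) + (-0.5)·(-2) + 1.0 = 0.5
ŷ1 = (0.3)·(-1) + (-0.3)·(-1) + (-0.5)·(-2) + 1.0 = 2.0
ŷ2 = (0.3)·(1) + (-0.3)·(5) + (-0.5)·(4) + 1.0 = -2.2
errors² = [3.24, 0.04, 1.0]
MSE = 4.2800/3 = 1.4267

1.4267


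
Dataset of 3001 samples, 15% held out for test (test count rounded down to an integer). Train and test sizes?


Test = ⌊3001·15/100⌋ = 450
Train = 3001 - 450 = 2551

Train: 2551, Test: 450


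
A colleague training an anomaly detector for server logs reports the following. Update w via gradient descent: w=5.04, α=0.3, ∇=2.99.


w_new = w - α·∇
= 5.04 - 0.3·2.99
= 5.04 - 0.897
= 4.143

4.143


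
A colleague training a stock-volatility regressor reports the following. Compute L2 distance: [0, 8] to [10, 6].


d = √((0-10)² + (8-6)²)
  = √(100 + 4)
  = √104 = 10.198

10.198


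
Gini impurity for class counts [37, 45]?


Probabilities: [37/82, 45/82] ≈ [0.4512, 0.5488]
Σpᵢ² = (1369 + 2025)/82² = 3394/6724
Gini = 1 - Σpᵢ² = 1 - 3394/6724 = 0.4952

0.4952


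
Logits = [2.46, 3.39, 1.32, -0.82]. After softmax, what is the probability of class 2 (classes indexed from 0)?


Exponentials: e^2.46=11.7048, e^3.39=29.666, e^1.32=3.7434, e^-0.82=0.4404
Sum = 45.5546
Softmax = [0.2569, 0.6512, 0.0822, 0.0097]
p[2] = 3.7434/45.5546 = 0.0822

0.0822


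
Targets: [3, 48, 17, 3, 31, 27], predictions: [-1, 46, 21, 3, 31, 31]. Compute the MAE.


Absolute errors: |3+ 1|=4, |48-46|=2, |17-21|=4, |3-3|=0, |31-31|=0, |27-31|=4
Sum = 14
MAE = 14/6 = 7/3

7/3


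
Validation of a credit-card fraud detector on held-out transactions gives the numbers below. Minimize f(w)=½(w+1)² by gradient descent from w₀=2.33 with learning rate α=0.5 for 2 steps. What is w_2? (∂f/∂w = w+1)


step 1: grad = 2.33+1 = 3.33; w = 2.33 - 0.5·(3.33) = 0.665
step 2: grad = 0.665+1 = 1.665; w = 0.665 - 0.5·(1.665) = -0.1675

-0.1675


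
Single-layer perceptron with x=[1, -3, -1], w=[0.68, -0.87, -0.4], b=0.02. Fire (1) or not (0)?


z = (1)·(0.68) + (-3)·(-0.87) + (-1)·(-0.4) + 0.02
  = 3.71
step(z) = 1 (z≥0)

1


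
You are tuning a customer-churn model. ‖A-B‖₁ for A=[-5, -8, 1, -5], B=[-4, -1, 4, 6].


d = |-5+ 4| + |-8+ 1| + |1-4| + |-5-6|
  = 1 + 7 + 3 + 11
  = 22

22


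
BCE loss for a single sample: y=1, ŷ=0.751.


BCE = -[y·ln(p) + (1-y)·ln(1-p)]
= -1·ln(0.751) - 0
= -ln(0.751) = 0.2863

0.2863


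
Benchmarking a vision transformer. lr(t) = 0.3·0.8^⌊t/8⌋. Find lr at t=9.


n_drops = ⌊9/8⌋ = 1
lr = 0.3·0.8^1 = 0.3·0.8 = 0.24

0.24


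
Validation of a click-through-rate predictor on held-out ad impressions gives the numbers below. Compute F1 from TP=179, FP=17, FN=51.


Precision = 179/196 = 0.9133
Recall = 179/230 = 0.7783
F1 = 2·P·R/(P+R) = 2·TP/(2·TP+FP+FN) = 358/(358+17+51) = 358/426 = 0.8404

0.8404


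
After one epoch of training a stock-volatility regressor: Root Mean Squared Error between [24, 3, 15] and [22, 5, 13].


MSE = 12/3 = 4
RMSE = √(12/3) = 2.0

2.0


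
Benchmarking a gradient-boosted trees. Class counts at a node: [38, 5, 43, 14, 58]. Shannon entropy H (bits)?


Probabilities: [38/158, 5/158, 43/158, 14/158, 58/158] ≈ [0.2405, 0.0316, 0.2722, 0.0886, 0.3671]
H = -((38/158)·log₂(38/158) + (5/158)·log₂(5/158) + (43/158)·log₂(43/158) + (14/158)·log₂(14/158) + (58/158)·log₂(58/158))
  = 2.0036 bits

2.0036 bits


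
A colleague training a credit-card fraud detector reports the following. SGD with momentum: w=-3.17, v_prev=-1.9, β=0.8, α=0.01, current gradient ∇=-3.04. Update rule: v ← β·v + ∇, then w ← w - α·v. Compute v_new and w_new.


v_new = 0.8·-1.9 - 3.04 = -1.52 - 3.04 = -4.56
w_new = -3.17 - 0.01·-4.56 = -3.17 + 0.0456 = -3.1244

v_new=-4.56, w_new=-3.1244


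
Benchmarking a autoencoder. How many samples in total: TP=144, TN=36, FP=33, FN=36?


Total = TP + TN + FP + FN
= 144 + 36 + 33 + 36
= 249
(Predicted positive: 177, predicted negative: 72)

249


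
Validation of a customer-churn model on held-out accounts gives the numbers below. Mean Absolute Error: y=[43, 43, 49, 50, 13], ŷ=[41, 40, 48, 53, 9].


Absolute errors: |43-41|=2, |43-40|=3, |49-48|=1, |50-53|=3, |13-9|=4
Sum = 13
MAE = 13/5 = 13/5

13/5


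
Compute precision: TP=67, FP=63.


Precision = TP/(TP+FP)
= 67/(67+63)
= 67/130 = 51.54%

51.54%


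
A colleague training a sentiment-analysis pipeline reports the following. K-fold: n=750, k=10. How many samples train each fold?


Fold size = 750/10 = 75
Training per fold = 750 - 75 = 675

675


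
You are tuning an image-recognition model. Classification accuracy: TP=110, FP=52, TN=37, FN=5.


Accuracy = (TP+TN)/(TP+TN+FP+FN)
= (110+37)/(204)
= 147/204 = 72.06%

72.06%


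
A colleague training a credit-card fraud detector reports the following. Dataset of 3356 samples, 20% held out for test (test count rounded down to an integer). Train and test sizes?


Test = ⌊3356·20/100⌋ = 671
Train = 3356 - 671 = 2685

Train: 2685, Test: 671


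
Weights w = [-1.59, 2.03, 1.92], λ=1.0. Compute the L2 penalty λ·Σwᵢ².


‖w‖₂² = (-1.59)² + (2.03)² + (1.92)²
     = 2.5281 + 4.1209 + 3.6864
     = 10.3354
λ·‖w‖₂² = 1.0·10.3354 = 10.3354

10.3354


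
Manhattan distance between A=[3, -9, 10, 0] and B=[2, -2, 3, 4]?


d = |3-2| + |-9+ 2| + |10-3| + |0-4|
  = 1 + 7 + 7 + 4
  = 19

19


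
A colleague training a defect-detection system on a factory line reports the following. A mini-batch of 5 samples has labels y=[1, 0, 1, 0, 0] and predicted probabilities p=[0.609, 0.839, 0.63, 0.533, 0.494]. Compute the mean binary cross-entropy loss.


L[0] = -ln(0.609) = 0.4959
L[1] = -ln(1-0.839) = -ln(0.161) = 1.8264
L[2] = -ln(0.63) = 0.462
L[3] = -ln(1-0.533) = -ln(0.467) = 0.7614
L[4] = -ln(1-0.494) = -ln(0.506) = 0.6812
mean = (0.4959 + 1.8264 + 0.462 + 0.7614 + 0.6812)/5 = 0.8454

0.8454


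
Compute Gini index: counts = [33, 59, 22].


Probabilities: [33/114, 59/114, 22/114] ≈ [0.2895, 0.5175, 0.193]
Σpᵢ² = (1089 + 3481 + 484)/114² = 5054/12996
Gini = 1 - Σpᵢ² = 1 - 5054/12996 = 0.6111

0.6111


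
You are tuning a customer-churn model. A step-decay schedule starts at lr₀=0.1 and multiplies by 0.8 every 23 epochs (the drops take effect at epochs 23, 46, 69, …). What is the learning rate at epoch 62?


n_drops = ⌊62/23⌋ = 2
lr = 0.1·0.8^2 = 0.1·0.64 = 0.064

0.064


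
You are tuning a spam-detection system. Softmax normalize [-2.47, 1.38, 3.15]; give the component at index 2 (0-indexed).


Exponentials: e^-2.47=0.0846, e^1.38=3.9749, e^3.15=23.3361
Sum = 27.3956
Softmax = [0.0031, 0.1451, 0.8518]
p[2] = 23.3361/27.3956 = 0.8518

0.8518


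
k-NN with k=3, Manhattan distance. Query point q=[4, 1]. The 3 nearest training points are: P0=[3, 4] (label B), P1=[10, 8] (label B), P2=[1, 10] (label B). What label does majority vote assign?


d(q,P0) = 4  (label B)
d(q,P1) = 13  (label B)
d(q,P2) = 12  (label B)
Votes: A=0, B=3
Majority → B

B


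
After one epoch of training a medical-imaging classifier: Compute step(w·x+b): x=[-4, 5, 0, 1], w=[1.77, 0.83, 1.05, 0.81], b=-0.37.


z = (-4)·(1.77) + (5)·(0.83) + (0)·(1.05) + (1)·(0.81) - 0.37
  = -2.49
step(z) = 0 (z<0)

0


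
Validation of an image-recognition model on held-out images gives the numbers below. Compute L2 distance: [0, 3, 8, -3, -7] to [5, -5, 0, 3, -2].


d = √((0-5)² + (3+ 5)² + (8-0)² + (-3-3)² + (-7+ 2)²)
  = √(25 + 64 + 64 + 36 + 25)
  = √214 = 14.6287

14.6287


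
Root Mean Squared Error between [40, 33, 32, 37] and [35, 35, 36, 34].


MSE = 54/4 = 13.5
RMSE = √(54/4) = 3.6742

3.6742
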